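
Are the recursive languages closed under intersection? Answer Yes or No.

Yes

Run both deciders on the input and accept iff both accept; the combined machine always halts.
So the recursive languages are closed under intersection.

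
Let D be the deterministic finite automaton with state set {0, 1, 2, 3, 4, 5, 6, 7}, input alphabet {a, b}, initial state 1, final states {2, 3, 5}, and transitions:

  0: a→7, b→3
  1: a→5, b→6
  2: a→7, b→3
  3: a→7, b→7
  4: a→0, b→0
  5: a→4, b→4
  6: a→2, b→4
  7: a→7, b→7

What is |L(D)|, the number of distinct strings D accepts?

The useful subgraph on states {0, 1, 2, 3, 4, 5, 6} is acyclic, so L(D) is finite; the longest accepting path visits 5 useful states, giving maximum string length 4.
Counting accepting paths from 1 by length: 1 of length 1, 1 of length 2, 1 of length 3, 6 of length 4. Total 9.

9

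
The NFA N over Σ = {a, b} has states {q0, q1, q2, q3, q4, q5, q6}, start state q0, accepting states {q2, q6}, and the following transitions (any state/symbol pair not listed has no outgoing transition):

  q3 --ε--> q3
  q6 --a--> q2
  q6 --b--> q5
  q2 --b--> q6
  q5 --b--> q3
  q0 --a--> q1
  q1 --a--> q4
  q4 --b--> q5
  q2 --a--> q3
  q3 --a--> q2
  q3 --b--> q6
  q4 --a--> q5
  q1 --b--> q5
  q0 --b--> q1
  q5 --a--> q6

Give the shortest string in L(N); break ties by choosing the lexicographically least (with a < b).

aba

A breadth-first search from q0 reaches an accepting state first via the path q0 → q1 → q5 → q6 on input aba.
No string of length < 3 is accepted (BFS exhausts all shorter strings without reaching an accepting state), and aba is the lexicographically least accepting string of length 3.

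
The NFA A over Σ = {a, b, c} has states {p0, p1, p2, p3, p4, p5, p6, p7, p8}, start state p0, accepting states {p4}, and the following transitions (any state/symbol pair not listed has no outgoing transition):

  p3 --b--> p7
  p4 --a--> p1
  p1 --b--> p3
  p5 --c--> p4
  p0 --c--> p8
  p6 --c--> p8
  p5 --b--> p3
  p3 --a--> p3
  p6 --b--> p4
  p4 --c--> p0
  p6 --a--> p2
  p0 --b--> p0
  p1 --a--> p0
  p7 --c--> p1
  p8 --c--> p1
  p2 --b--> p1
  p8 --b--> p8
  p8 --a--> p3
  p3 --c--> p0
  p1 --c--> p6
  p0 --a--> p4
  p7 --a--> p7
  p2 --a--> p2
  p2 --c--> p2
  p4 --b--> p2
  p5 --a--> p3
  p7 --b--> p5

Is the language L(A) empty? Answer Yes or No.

The string a is accepted: the run p0 → p4 ends in the accepting state p4.
Since at least one string is accepted, L(A) is not empty.

No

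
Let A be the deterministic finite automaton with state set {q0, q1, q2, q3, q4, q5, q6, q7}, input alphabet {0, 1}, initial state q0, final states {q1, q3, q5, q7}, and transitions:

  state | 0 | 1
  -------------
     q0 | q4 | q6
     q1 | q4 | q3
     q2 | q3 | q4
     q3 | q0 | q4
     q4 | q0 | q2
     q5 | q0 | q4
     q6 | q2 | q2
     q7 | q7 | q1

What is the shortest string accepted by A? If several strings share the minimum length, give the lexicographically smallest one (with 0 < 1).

A breadth-first search from q0 reaches an accepting state first via the path q0 → q4 → q2 → q3 on input 010.
No string of length < 3 is accepted (BFS exhausts all shorter strings without reaching an accepting state), and 010 is the lexicographically least accepting string of length 3.

010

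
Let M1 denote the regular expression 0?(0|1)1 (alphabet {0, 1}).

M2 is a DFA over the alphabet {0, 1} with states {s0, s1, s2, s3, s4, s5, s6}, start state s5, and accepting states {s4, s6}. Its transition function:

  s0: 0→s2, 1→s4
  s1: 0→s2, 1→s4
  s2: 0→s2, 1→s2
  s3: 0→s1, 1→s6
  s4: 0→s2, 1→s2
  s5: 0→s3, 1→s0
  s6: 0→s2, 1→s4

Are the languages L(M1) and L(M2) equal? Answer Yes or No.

Yes

Converting the expression M1 to a DFA (subset construction, then merging equivalent states) gives the minimal DFA with states {r0, r1, r2, r3, r4, r5}, start state r0, accepting states {r3, r5} and transitions r0: 0→r1, 1→r2; r1: 0→r2, 1→r3; r2: 0→r4, 1→r5; r3: 0→r4, 1→r5; r4: 0→r4, 1→r4; r5: 0→r4, 1→r4.
Exploring the product automaton M1 × M2 from the start pair (r0, s5), following both machines on each input symbol, reaches 7 state pairs: (r0, s5), (r1, s3), (r2, s0), (r2, s1), (r3, s6), (r4, s2), (r5, s4).
M1 accepts in {r3, r5} and M2 accepts in {s4, s6}. In every reachable pair the two components are either both accepting — (r3, s6), (r5, s4) — or both non-accepting, so no string is accepted by exactly one of the machines: L(M1) \ L(M2) and L(M2) \ L(M1) are both empty.
Hence every string is accepted by M1 iff it is accepted by M2, and the two languages coincide.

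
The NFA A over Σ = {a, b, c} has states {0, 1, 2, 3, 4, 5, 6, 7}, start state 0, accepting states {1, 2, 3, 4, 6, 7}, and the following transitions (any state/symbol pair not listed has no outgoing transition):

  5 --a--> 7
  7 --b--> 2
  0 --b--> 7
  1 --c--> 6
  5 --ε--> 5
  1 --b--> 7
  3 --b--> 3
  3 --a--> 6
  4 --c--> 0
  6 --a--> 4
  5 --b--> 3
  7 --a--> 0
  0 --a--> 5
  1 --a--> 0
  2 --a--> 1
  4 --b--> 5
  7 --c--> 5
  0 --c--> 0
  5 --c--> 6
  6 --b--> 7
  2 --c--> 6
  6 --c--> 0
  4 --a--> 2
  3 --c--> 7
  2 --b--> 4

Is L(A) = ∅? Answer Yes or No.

The string b is accepted: the run 0 → 7 ends in the accepting state 7.
Since at least one string is accepted, L(A) is not empty.

No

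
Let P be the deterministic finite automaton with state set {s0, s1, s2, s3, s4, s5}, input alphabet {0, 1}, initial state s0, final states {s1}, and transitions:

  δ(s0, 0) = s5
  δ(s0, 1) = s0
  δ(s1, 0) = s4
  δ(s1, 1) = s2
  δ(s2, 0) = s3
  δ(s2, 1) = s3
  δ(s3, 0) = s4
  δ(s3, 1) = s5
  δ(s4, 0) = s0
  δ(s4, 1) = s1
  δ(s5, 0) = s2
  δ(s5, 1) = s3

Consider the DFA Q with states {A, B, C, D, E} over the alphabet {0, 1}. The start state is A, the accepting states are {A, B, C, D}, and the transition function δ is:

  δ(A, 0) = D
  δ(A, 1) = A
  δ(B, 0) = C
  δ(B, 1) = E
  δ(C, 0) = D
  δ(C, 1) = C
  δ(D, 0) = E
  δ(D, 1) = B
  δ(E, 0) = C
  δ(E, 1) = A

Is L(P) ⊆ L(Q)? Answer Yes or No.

Yes

Exploring the product automaton P × Q from the start pair (s0, A), following both machines on each input symbol, reaches 25 state pairs: (s0, A), (s5, D), (s2, E), (s3, B), (s3, C), (s3, A), (s4, C), (s5, E), (s4, D), (s5, C), (s5, A), (s0, D), (s1, C), (s2, C), (s0, E), (s1, B), (s2, D), (s0, B), (s3, D), (s3, E), (s4, E), (s5, B), (s0, C), (s1, A), (s2, A).
P accepts in {s1} and Q accepts in {A, B, C, D}. The reachable pairs whose P-component is accepting are (s1, C), (s1, B), (s1, A); in each of them the Q-component is accepting too, so the product for L(P) \ L(Q) (P-component accepting, Q-component rejecting) has no reachable accepting pair and the difference is empty.
Hence every string in L(P) is also in L(Q).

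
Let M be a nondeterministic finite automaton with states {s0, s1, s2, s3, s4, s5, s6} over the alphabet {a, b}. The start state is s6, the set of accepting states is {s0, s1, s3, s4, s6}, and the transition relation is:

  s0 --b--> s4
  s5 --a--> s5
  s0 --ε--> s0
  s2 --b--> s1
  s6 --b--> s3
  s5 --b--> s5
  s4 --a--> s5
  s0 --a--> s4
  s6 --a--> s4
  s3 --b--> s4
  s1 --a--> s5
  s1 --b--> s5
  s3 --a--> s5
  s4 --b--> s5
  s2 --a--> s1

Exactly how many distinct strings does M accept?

The useful subgraph on states {s3, s4, s6} is acyclic, so L(M) is finite; the longest accepting path visits 3 useful states, giving maximum string length 2.
Counting accepting paths from s6 by length: 1 of length 0, 2 of length 1, 1 of length 2. Total 4.

4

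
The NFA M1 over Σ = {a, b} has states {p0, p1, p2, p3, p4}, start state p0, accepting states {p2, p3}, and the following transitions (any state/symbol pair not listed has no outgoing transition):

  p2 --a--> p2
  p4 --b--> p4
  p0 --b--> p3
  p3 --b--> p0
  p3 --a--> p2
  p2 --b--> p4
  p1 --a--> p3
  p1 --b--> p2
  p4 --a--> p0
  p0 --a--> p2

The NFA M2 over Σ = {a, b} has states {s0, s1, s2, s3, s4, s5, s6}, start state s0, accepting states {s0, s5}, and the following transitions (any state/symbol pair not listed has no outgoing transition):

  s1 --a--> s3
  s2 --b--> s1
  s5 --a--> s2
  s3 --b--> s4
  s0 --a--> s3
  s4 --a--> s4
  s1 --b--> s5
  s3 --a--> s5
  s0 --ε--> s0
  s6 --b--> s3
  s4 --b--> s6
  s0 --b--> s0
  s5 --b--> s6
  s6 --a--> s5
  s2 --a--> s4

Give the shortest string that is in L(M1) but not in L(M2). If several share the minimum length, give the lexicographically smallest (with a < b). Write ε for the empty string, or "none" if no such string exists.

The string a is accepted by M1 but not by M2.
No shorter string lies in the difference, and a is the lexicographically first length-1 string in L(M1) \ L(M2).

a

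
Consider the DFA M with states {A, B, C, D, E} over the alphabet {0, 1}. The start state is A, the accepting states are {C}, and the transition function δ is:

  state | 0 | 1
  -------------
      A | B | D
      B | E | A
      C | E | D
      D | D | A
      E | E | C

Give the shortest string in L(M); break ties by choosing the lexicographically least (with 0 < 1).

A breadth-first search from A reaches an accepting state first via the path A → B → E → C on input 001.
No string of length < 3 is accepted (BFS exhausts all shorter strings without reaching an accepting state), and 001 is the lexicographically least accepting string of length 3.

001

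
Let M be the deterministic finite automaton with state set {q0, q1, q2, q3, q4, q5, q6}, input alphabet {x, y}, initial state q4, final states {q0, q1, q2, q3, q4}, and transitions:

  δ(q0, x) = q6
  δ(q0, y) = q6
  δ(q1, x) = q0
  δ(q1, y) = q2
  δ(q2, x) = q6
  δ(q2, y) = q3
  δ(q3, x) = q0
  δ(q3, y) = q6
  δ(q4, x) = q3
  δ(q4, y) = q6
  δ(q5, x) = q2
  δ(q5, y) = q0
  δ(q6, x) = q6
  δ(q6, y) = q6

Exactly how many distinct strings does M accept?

The useful subgraph on states {q0, q3, q4} is acyclic, so L(M) is finite; the longest accepting path visits 3 useful states, giving maximum string length 2.
Counting accepting paths from q4 by length: 1 of length 0, 1 of length 1, 1 of length 2. Total 3.

3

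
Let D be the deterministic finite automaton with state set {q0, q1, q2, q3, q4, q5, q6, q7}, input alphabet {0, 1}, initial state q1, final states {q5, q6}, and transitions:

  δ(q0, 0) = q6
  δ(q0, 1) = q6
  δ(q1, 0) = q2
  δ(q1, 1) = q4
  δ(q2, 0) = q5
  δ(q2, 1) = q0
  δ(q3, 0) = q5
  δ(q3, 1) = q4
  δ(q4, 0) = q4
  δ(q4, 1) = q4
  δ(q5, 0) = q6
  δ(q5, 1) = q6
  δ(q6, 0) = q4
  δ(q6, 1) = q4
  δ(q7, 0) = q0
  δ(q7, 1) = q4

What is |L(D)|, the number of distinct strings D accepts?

The useful subgraph on states {q0, q1, q2, q5, q6} is acyclic, so L(D) is finite; the longest accepting path visits 4 useful states, giving maximum string length 3.
Counting accepting paths from q1 by length: 1 of length 2, 4 of length 3. Total 5.

5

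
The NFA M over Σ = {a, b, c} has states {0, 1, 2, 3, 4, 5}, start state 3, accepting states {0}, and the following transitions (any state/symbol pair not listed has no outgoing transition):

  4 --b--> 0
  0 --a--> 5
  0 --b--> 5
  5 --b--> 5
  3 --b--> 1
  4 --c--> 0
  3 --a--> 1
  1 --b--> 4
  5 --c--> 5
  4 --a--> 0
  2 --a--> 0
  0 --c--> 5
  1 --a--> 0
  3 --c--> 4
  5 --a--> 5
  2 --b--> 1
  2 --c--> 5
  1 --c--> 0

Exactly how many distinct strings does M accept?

13

The useful subgraph on states {0, 1, 3, 4} is acyclic, so L(M) is finite; the longest accepting path visits 4 useful states, giving maximum string length 3.
Counting accepting paths from 3 by length: 7 of length 2, 6 of length 3. Total 13.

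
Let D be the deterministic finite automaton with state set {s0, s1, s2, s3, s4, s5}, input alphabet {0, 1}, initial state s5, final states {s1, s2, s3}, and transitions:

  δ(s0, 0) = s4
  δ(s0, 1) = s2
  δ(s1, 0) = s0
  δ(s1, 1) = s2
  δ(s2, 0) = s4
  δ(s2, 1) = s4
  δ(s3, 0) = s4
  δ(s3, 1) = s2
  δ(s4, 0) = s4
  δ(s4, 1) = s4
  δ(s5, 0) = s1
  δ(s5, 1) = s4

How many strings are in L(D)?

3

The useful subgraph on states {s0, s1, s2, s5} is acyclic, so L(D) is finite; the longest accepting path visits 4 useful states, giving maximum string length 3.
Counting accepting paths from s5 by length: 1 of length 1, 1 of length 2, 1 of length 3. Total 3.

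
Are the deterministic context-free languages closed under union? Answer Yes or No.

No

{aⁿbⁿ : n≥0} and {aⁿb²ⁿ : n≥0} are each accepted by a deterministic PDA (push the a's; pop one per b, respectively one per two b's), but their union U is not. Suppose a DPDA M accepted U. Being deterministic, M has a single run on aⁿb²ⁿ, and since aⁿbⁿ ∈ U that run passes through an accepting configuration right after consuming the prefix aⁿbⁿ and then goes on to accept again after n more b's. Build an ordinary (nondeterministic) PDA M′ that simulates M on a's and b's and, at any moment when M is in an accepting state, may switch to a second mode in which it reads only c's, feeding each c to M as a b; M′ accepts when M does. Then M′ accepts aⁱbʲcᵏ (k≥1) exactly when both aⁱbʲ ∈ U and aⁱbʲ⁺ᵏ ∈ U, and checking the four cases (i=j or j=2i, combined with j+k=i or j+k=2i) leaves only i=j=k: so L(M′) ∩ a*b*c⁺ = {aⁿbⁿcⁿ : n≥1} would be context-free, which it is not (pumping lemma) — contradiction. (The union is an unambiguous CFL; it is determinism, not unambiguity, that fails.)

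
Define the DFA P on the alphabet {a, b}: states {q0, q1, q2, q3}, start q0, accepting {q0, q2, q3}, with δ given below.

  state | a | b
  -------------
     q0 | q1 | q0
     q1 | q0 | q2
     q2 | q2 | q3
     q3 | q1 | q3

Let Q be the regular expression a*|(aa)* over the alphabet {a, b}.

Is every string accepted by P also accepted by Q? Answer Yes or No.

No

The string b is in L(P) but not in L(Q).
So L(P) ⊄ L(Q).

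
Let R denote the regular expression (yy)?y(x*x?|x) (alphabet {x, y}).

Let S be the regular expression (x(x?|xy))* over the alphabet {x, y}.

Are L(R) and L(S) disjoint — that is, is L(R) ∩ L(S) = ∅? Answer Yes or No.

Converting the expression R to a DFA (subset construction, then merging equivalent states) gives the minimal DFA with states {r0, r1, r2, r3, r4}, start state r0, accepting states {r2, r3} and transitions r0: x→r1, y→r2; r1: x→r1, y→r1; r2: x→r3, y→r4; r3: x→r3, y→r1; r4: x→r1, y→r3.
Converting the expression S to a DFA (subset construction, then merging equivalent states) gives the minimal DFA with states {s0, s1, s2, s3}, start state s0, accepting states {s0, s1, s3} and transitions s0: x→s1, y→s2; s1: x→s3, y→s2; s2: x→s2, y→s2; s3: x→s3, y→s0.
Exploring the product automaton R × S from the start pair (r0, s0), following both machines on each input symbol, reaches 8 state pairs: (r0, s0), (r1, s1), (r2, s2), (r1, s3), (r1, s2), (r3, s2), (r4, s2), (r1, s0).
R accepts in {r2, r3} and S accepts in {s0, s1, s3}; no reachable pair has both components accepting, so no string drives both machines to acceptance simultaneously and L(R) ∩ L(S) = ∅.
So no string is accepted by both, and the intersection is empty.

Yes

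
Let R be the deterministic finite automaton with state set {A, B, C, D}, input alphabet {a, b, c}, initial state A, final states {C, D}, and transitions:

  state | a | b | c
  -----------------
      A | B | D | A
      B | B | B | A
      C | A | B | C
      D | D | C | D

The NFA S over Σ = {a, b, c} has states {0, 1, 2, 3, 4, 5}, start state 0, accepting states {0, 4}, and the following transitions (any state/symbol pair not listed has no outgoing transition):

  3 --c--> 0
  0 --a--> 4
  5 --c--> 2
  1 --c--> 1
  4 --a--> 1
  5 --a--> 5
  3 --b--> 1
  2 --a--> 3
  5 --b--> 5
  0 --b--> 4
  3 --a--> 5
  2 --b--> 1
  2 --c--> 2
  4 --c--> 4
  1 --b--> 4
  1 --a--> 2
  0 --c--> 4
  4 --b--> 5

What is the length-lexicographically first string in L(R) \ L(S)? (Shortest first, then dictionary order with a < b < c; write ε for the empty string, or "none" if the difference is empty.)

ba

The string ba is accepted by R but not by S.
No shorter string lies in the difference, and ba is the lexicographically first length-2 string in L(R) \ L(S).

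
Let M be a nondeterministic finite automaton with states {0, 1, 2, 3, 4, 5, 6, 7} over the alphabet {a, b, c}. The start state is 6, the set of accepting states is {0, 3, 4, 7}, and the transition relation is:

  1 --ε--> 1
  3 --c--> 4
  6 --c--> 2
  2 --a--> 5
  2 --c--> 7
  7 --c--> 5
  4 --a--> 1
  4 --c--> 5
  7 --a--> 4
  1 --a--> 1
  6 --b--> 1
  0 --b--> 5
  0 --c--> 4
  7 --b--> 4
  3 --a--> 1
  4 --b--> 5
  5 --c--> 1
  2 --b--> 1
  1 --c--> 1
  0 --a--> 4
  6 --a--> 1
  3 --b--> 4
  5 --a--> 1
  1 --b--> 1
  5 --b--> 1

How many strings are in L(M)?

The useful subgraph on states {2, 4, 6, 7} is acyclic, so L(M) is finite; the longest accepting path visits 4 useful states, giving maximum string length 3.
Counting accepting paths from 6 by length: 1 of length 2, 2 of length 3. Total 3.

3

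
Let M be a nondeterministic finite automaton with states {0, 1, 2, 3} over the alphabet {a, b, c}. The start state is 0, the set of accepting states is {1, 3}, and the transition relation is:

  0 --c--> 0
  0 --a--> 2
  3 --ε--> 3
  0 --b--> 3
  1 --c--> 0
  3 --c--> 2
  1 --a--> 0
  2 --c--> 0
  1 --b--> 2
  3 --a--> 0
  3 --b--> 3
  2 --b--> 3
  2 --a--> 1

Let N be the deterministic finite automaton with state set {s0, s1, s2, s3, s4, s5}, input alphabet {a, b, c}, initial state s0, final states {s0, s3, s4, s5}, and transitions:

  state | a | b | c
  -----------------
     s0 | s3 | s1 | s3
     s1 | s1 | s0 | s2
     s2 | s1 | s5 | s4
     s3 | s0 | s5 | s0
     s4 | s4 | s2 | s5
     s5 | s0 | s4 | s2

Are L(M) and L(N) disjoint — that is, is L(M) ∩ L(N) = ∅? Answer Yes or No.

The string aa is accepted by both M and N.
Hence L(M) ∩ L(N) ≠ ∅.

No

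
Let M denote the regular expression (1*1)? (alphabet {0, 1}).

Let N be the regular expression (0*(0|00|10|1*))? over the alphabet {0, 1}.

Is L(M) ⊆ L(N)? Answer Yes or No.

Converting the expression M to a DFA (subset construction, then merging equivalent states) gives the minimal DFA with states {m0, m1}, start state m0, accepting states {m0} and transitions m0: 0→m1, 1→m0; m1: 0→m1, 1→m1.
Converting the expression N to a DFA (subset construction, then merging equivalent states) gives the minimal DFA with states {n0, n1, n2, n3, n4}, start state n0, accepting states {n0, n1, n2, n3} and transitions n0: 0→n0, 1→n1; n1: 0→n2, 1→n3; n2: 0→n4, 1→n4; n3: 0→n4, 1→n3; n4: 0→n4, 1→n4.
Exploring the product automaton M × N from the start pair (m0, n0), following both machines on each input symbol, reaches 8 state pairs: (m0, n0), (m1, n0), (m0, n1), (m1, n1), (m1, n2), (m0, n3), (m1, n3), (m1, n4).
M accepts in {m0} and N accepts in {n0, n1, n2, n3}. The reachable pairs whose M-component is accepting are (m0, n0), (m0, n1), (m0, n3); in each of them the N-component is accepting too, so the product for L(M) \ L(N) (M-component accepting, N-component rejecting) has no reachable accepting pair and the difference is empty.
Hence every string in L(M) is also in L(N).

Yes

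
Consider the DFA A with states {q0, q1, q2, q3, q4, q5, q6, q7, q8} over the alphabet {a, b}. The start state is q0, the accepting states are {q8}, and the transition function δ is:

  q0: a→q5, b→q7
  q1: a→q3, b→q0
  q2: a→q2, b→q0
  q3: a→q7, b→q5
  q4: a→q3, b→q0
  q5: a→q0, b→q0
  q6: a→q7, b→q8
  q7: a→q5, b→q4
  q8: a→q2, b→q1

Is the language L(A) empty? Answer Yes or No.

Yes

The states reachable from the start state are {q0, q3, q4, q5, q7}.
None of the accepting states {q8} is reachable, so no string is accepted and L(A) = ∅.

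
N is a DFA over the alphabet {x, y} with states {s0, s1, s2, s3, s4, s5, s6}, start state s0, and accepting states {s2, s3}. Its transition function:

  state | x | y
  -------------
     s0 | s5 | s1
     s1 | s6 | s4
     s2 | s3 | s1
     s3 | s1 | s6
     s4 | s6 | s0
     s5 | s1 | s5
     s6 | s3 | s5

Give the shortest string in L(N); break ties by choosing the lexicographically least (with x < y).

A breadth-first search from s0 reaches an accepting state first via the path s0 → s1 → s6 → s3 on input yxx.
No string of length < 3 is accepted (BFS exhausts all shorter strings without reaching an accepting state), and yxx is the lexicographically least accepting string of length 3.

yxx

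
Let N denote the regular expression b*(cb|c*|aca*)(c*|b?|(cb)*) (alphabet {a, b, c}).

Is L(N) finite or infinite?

The expression contains a Kleene star applied to a subexpression that matches at least one nonempty string, so it matches strings of unbounded length.
Hence L(N) is infinite.

infinite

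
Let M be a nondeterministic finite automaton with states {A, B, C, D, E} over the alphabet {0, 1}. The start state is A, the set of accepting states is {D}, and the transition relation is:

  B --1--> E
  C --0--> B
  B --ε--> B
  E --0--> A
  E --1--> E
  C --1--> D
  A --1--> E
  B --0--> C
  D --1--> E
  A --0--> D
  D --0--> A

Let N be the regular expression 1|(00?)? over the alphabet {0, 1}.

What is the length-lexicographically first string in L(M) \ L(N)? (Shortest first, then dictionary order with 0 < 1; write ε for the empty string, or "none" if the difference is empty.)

000

The string 000 is accepted by M but not by N.
No shorter string lies in the difference, and 000 is the lexicographically first length-3 string in L(M) \ L(N).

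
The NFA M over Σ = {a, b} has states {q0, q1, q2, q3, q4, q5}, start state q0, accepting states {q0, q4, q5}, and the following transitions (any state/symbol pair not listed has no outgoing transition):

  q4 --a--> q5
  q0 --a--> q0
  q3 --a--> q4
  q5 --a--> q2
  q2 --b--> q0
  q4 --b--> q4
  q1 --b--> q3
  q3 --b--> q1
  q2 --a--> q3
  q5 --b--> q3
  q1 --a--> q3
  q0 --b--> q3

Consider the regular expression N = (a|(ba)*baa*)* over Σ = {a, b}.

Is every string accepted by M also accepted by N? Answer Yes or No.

The string bab is in L(M) but not in L(N).
So L(M) ⊄ L(N).

No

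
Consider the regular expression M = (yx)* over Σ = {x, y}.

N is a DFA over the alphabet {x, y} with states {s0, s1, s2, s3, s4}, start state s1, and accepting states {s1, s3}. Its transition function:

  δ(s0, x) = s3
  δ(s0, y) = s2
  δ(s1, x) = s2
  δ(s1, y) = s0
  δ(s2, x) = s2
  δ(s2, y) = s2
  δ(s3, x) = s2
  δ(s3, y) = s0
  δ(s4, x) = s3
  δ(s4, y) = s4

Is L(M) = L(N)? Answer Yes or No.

Yes

Converting the expression M to a DFA (subset construction, then merging equivalent states) gives the minimal DFA with states {m0, m1, m2}, start state m0, accepting states {m0} and transitions m0: x→m1, y→m2; m1: x→m1, y→m1; m2: x→m0, y→m1.
Exploring the product automaton M × N from the start pair (m0, s1), following both machines on each input symbol, reaches 4 state pairs: (m0, s1), (m1, s2), (m2, s0), (m0, s3).
M accepts in {m0} and N accepts in {s1, s3}. In every reachable pair the two components are either both accepting — (m0, s1), (m0, s3) — or both non-accepting, so no string is accepted by exactly one of the machines: L(M) \ L(N) and L(N) \ L(M) are both empty.
Hence every string is accepted by M iff it is accepted by N, and the two languages coincide.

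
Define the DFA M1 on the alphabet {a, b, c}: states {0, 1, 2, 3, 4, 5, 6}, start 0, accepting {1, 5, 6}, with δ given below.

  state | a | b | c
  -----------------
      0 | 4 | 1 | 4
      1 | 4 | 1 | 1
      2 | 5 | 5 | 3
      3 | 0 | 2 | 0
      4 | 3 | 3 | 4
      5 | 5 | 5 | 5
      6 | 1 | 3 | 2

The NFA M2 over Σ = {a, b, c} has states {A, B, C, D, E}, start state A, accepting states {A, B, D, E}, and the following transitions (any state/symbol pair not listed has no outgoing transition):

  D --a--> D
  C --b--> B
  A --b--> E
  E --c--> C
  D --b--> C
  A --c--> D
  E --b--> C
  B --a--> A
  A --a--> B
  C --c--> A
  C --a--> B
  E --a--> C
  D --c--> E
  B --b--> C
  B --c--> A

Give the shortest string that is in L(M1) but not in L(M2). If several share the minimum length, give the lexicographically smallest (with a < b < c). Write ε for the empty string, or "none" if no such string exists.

bb

The string bb is accepted by M1 but not by M2.
No shorter string lies in the difference, and bb is the lexicographically first length-2 string in L(M1) \ L(M2).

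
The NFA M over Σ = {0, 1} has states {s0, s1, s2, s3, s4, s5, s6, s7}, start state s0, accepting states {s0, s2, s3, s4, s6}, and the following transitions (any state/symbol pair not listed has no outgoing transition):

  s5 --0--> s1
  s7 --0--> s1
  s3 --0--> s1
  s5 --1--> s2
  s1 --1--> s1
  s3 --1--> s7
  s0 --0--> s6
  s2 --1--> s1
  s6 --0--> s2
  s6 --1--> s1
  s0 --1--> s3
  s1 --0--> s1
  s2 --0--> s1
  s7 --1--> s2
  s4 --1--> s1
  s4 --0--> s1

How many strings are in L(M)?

5

The useful subgraph on states {s0, s2, s3, s6, s7} is acyclic, so L(M) is finite; the longest accepting path visits 4 useful states, giving maximum string length 3.
Counting accepting paths from s0 by length: 1 of length 0, 2 of length 1, 1 of length 2, 1 of length 3. Total 5.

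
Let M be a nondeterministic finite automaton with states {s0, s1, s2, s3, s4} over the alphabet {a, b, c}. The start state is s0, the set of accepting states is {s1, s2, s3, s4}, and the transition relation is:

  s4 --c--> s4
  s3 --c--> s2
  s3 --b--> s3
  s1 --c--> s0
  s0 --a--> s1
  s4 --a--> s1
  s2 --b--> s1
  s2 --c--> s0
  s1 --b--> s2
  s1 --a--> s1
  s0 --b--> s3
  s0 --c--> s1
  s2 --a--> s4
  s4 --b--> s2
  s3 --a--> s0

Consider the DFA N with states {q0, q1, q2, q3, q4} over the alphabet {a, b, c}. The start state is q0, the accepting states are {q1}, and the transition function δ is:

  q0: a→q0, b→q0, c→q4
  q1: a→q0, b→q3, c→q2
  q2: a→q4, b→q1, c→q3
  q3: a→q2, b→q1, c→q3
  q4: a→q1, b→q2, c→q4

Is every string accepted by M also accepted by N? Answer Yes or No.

The string a is in L(M) but not in L(N).
So L(M) ⊄ L(N).

No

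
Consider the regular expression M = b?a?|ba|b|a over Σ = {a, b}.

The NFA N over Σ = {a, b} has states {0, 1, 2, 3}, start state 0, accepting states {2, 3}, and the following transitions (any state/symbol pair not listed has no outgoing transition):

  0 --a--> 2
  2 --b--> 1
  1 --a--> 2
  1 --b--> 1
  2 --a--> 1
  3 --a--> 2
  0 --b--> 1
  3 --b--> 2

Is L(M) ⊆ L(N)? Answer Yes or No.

No

The empty string ε is in L(M) but not in L(N).
So L(M) ⊄ L(N).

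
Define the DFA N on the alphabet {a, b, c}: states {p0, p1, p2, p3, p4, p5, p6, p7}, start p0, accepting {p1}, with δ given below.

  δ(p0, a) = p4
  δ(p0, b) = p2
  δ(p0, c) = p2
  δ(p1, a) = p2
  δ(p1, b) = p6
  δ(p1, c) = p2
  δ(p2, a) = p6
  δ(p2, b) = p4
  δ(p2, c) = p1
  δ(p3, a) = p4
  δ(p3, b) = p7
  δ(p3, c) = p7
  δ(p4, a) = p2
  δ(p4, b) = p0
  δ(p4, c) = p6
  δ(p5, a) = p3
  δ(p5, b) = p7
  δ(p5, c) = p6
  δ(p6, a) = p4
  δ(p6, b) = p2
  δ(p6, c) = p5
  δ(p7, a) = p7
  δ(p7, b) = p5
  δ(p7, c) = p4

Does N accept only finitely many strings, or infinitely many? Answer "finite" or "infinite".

State p2 is reachable from the start and can reach an accepting state, and it lies on the cycle p2 → p1 → p2.
Traversing that cycle any number of times yields accepted strings of unbounded length, so the language is infinite.

infinite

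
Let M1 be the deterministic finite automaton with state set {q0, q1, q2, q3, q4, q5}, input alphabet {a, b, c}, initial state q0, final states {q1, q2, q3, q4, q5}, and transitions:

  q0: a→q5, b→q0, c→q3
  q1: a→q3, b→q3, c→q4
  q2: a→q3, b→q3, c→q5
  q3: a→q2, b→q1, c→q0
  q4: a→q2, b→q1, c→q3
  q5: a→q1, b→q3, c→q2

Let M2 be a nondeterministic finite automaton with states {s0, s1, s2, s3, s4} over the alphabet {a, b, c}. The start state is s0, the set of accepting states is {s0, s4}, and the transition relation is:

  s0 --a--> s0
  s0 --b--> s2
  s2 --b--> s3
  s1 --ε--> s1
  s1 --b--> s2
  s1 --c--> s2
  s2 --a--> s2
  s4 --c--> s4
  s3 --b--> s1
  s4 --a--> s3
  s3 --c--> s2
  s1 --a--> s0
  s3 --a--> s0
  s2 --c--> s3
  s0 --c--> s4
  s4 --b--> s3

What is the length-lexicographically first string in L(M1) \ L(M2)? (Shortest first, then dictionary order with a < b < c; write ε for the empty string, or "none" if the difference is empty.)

The string ab is accepted by M1 but not by M2.
No shorter string lies in the difference, and ab is the lexicographically first length-2 string in L(M1) \ L(M2).

ab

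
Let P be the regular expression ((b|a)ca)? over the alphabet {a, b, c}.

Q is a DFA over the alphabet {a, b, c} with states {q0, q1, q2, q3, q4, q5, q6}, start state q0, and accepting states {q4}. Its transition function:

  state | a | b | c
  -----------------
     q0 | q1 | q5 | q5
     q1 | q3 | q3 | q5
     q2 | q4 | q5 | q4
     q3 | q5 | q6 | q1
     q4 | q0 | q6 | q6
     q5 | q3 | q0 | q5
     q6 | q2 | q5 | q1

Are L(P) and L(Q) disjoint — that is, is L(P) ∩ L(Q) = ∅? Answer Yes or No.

Yes

Converting the expression P to a DFA (subset construction, then merging equivalent states) gives the minimal DFA with states {p0, p1, p2, p3, p4}, start state p0, accepting states {p0, p4} and transitions p0: a→p1, b→p1, c→p2; p1: a→p2, b→p2, c→p3; p2: a→p2, b→p2, c→p2; p3: a→p4, b→p2, c→p2; p4: a→p2, b→p2, c→p2.
Exploring the product automaton P × Q from the start pair (p0, q0), following both machines on each input symbol, reaches 12 state pairs: (p0, q0), (p1, q1), (p1, q5), (p2, q5), (p2, q3), (p3, q5), (p2, q0), (p2, q6), (p2, q1), (p4, q3), (p2, q2), (p2, q4).
P accepts in {p0, p4} and Q accepts in {q4}; no reachable pair has both components accepting, so no string drives both machines to acceptance simultaneously and L(P) ∩ L(Q) = ∅.
So no string is accepted by both, and the intersection is empty.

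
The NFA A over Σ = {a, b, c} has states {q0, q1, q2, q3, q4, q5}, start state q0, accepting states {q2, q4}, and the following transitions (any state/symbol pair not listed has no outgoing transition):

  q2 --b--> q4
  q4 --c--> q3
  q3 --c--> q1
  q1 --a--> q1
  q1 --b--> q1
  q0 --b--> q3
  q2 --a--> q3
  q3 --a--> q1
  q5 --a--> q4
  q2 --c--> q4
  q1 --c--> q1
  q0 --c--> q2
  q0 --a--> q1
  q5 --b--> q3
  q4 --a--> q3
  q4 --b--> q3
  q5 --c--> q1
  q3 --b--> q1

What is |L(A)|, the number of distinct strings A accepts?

The useful subgraph on states {q0, q2, q4} is acyclic, so L(A) is finite; the longest accepting path visits 3 useful states, giving maximum string length 2.
Counting accepting paths from q0 by length: 1 of length 1, 2 of length 2. Total 3.

3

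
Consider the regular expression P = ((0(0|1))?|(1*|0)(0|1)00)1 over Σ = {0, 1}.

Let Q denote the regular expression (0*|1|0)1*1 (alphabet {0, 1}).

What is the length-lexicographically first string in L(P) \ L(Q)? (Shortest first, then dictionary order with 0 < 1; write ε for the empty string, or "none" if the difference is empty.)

The string 1001 is accepted by P but not by Q.
No shorter string lies in the difference, and 1001 is the lexicographically first length-4 string in L(P) \ L(Q).

1001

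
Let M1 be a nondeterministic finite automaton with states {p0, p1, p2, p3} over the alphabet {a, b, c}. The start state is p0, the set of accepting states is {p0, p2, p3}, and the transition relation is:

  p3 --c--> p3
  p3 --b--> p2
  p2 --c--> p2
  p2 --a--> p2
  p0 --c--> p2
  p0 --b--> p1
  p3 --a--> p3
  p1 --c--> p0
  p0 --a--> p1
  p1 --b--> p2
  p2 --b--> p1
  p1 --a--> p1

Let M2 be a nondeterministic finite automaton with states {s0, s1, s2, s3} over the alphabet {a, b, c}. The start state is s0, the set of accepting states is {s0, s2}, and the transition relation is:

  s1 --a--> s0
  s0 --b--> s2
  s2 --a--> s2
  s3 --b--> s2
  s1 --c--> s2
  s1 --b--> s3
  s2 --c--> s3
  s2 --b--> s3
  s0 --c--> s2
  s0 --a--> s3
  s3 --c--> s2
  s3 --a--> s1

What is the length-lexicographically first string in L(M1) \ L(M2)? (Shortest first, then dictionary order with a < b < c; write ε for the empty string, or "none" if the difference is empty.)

bb

The string bb is accepted by M1 but not by M2.
No shorter string lies in the difference, and bb is the lexicographically first length-2 string in L(M1) \ L(M2).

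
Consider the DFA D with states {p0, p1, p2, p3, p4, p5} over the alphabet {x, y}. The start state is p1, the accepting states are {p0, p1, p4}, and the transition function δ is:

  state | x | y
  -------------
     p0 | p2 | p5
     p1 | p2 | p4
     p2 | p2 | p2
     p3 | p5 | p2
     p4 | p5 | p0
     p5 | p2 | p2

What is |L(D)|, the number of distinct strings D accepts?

The useful subgraph on states {p0, p1, p4} is acyclic, so L(D) is finite; the longest accepting path visits 3 useful states, giving maximum string length 2.
Counting accepting paths from p1 by length: 1 of length 0, 1 of length 1, 1 of length 2. Total 3.

3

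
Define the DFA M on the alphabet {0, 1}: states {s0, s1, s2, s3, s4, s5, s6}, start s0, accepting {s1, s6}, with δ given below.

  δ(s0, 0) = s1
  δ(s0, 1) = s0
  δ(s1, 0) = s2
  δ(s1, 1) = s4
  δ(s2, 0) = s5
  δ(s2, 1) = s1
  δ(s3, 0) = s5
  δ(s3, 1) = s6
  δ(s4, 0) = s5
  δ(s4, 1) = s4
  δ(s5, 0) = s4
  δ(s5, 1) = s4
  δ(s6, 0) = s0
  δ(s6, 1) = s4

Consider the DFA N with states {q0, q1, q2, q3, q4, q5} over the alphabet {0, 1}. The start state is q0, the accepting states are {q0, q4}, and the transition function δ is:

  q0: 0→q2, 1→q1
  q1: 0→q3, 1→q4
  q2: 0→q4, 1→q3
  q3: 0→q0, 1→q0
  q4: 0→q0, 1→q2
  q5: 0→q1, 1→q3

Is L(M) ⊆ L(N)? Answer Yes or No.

No

The string 0 is in L(M) but not in L(N).
So L(M) ⊄ L(N).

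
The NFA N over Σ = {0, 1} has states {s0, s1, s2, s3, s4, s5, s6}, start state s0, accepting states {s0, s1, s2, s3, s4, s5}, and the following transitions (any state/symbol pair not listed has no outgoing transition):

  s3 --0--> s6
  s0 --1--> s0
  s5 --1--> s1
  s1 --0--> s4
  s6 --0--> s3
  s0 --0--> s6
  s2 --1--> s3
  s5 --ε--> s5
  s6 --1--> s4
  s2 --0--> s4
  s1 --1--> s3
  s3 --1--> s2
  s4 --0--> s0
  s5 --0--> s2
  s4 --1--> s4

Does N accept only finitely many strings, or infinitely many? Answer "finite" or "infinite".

infinite

State s0 is reachable from the start and can reach an accepting state, and it lies on the cycle s0 → s0.
Traversing that cycle any number of times yields accepted strings of unbounded length, so the language is infinite.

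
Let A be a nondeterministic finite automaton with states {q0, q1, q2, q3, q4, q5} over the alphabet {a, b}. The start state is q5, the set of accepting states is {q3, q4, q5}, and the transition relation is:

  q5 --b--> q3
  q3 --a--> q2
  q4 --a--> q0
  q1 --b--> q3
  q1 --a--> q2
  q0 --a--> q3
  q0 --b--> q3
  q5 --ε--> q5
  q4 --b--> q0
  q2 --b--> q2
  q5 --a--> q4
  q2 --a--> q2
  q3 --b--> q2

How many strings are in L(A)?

The useful subgraph on states {q0, q3, q4, q5} is acyclic, so L(A) is finite; the longest accepting path visits 4 useful states, giving maximum string length 3.
Counting accepting paths from q5 by length: 1 of length 0, 2 of length 1, 4 of length 3. Total 7.

7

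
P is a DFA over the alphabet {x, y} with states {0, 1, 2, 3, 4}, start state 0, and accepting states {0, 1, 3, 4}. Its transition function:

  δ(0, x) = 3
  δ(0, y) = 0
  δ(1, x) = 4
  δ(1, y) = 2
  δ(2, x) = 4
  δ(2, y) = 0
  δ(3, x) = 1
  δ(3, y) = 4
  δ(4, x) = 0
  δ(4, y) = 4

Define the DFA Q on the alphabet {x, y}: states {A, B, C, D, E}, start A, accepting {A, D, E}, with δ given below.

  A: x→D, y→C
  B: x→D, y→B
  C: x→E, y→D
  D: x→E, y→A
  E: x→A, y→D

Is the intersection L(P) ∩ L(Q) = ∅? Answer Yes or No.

The empty string ε is accepted by both P and Q.
Hence L(P) ∩ L(Q) ≠ ∅.

No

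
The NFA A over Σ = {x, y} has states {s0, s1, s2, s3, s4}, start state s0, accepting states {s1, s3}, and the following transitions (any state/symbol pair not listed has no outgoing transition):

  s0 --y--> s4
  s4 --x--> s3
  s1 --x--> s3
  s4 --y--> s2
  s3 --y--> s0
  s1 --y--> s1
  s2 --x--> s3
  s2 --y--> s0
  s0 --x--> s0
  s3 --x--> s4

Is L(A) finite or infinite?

State s0 is reachable from the start and can reach an accepting state, and it lies on the cycle s0 → s0.
Traversing that cycle any number of times yields accepted strings of unbounded length, so the language is infinite.

infinite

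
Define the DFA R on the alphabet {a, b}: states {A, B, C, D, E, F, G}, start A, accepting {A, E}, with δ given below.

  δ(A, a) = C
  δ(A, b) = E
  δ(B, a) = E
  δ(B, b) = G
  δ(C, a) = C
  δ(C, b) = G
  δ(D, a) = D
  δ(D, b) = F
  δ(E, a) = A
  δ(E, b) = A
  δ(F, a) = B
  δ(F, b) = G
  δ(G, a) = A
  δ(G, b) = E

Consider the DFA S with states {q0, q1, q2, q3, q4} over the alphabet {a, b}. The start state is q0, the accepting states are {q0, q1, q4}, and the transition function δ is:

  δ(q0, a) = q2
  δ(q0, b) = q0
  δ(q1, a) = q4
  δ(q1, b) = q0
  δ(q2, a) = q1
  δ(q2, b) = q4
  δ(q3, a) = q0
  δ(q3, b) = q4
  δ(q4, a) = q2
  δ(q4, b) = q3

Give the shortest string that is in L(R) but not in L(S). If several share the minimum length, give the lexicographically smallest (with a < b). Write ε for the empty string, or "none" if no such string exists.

ba

The string ba is accepted by R but not by S.
No shorter string lies in the difference, and ba is the lexicographically first length-2 string in L(R) \ L(S).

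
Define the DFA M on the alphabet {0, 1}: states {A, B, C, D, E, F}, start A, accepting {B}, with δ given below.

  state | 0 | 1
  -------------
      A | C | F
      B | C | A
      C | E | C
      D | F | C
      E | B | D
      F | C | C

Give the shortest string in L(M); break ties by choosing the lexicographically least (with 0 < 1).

A breadth-first search from A reaches an accepting state first via the path A → C → E → B on input 000.
No string of length < 3 is accepted (BFS exhausts all shorter strings without reaching an accepting state), and 000 is the lexicographically least accepting string of length 3.

000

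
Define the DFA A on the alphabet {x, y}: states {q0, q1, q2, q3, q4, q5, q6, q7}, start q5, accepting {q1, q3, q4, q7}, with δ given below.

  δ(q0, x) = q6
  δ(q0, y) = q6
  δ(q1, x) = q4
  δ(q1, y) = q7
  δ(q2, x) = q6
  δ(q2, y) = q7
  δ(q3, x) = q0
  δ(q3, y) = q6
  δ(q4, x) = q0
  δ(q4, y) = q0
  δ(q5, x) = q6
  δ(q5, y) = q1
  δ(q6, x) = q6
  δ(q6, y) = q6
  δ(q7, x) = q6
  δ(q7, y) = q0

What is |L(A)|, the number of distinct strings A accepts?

The useful subgraph on states {q1, q4, q5, q7} is acyclic, so L(A) is finite; the longest accepting path visits 3 useful states, giving maximum string length 2.
Counting accepting paths from q5 by length: 1 of length 1, 2 of length 2. Total 3.

3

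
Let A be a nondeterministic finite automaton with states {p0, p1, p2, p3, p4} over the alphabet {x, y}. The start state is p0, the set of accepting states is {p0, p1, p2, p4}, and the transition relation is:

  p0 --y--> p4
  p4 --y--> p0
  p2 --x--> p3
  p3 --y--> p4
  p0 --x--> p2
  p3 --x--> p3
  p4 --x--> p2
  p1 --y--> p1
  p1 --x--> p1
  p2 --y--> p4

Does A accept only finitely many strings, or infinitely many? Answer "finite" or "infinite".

State p3 is reachable from the start and can reach an accepting state, and it lies on the cycle p3 → p3.
Traversing that cycle any number of times yields accepted strings of unbounded length, so the language is infinite.

infinite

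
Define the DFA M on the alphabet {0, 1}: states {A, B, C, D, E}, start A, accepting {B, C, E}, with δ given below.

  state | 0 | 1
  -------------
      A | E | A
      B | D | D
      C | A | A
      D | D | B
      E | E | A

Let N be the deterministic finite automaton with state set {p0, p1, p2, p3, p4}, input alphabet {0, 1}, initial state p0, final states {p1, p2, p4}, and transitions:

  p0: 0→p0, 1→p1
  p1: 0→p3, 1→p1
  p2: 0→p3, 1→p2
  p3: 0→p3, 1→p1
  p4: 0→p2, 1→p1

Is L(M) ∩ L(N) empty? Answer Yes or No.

Exploring the product automaton M × N from the start pair (A, p0), following both machines on each input symbol, reaches 4 state pairs: (A, p0), (E, p0), (A, p1), (E, p3).
M accepts in {B, C, E} and N accepts in {p1, p2, p4}; no reachable pair has both components accepting, so no string drives both machines to acceptance simultaneously and L(M) ∩ L(N) = ∅.
So no string is accepted by both, and the intersection is empty.

Yes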